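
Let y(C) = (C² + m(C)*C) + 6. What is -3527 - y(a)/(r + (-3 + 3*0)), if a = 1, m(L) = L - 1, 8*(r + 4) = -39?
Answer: -335009/95 ≈ -3526.4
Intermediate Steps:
r = -71/8 (r = -4 + (⅛)*(-39) = -4 - 39/8 = -71/8 ≈ -8.8750)
m(L) = -1 + L
y(C) = 6 + C² + C*(-1 + C) (y(C) = (C² + (-1 + C)*C) + 6 = (C² + C*(-1 + C)) + 6 = 6 + C² + C*(-1 + C))
-3527 - y(a)/(r + (-3 + 3*0)) = -3527 - (6 - 1*1 + 2*1²)/(-71/8 + (-3 + 3*0)) = -3527 - (6 - 1 + 2*1)/(-71/8 + (-3 + 0)) = -3527 - (6 - 1 + 2)/(-71/8 - 3) = -3527 - 7/(-95/8) = -3527 - (-8)*7/95 = -3527 - 1*(-56/95) = -3527 + 56/95 = -335009/95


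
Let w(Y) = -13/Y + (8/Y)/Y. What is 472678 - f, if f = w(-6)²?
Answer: 153145823/324 ≈ 4.7267e+5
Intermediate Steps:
w(Y) = -13/Y + 8/Y²
f = 1849/324 (f = ((8 - 13*(-6))/(-6)²)² = ((8 + 78)/36)² = ((1/36)*86)² = (43/18)² = 1849/324 ≈ 5.7068)
472678 - f = 472678 - 1*1849/324 = 472678 - 1849/324 = 153145823/324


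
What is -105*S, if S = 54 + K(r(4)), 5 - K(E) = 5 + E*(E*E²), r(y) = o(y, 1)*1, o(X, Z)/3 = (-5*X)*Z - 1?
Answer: 1654055235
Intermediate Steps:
o(X, Z) = -3 - 15*X*Z (o(X, Z) = 3*((-5*X)*Z - 1) = 3*(-5*X*Z - 1) = 3*(-1 - 5*X*Z) = -3 - 15*X*Z)
r(y) = -3 - 15*y (r(y) = (-3 - 15*y*1)*1 = (-3 - 15*y)*1 = -3 - 15*y)
K(E) = -E⁴ (K(E) = 5 - (5 + E*(E*E²)) = 5 - (5 + E*E³) = 5 - (5 + E⁴) = 5 + (-5 - E⁴) = -E⁴)
S = -15752907 (S = 54 - (-3 - 15*4)⁴ = 54 - (-3 - 60)⁴ = 54 - 1*(-63)⁴ = 54 - 1*15752961 = 54 - 15752961 = -15752907)
-105*S = -105*(-15752907) = 1654055235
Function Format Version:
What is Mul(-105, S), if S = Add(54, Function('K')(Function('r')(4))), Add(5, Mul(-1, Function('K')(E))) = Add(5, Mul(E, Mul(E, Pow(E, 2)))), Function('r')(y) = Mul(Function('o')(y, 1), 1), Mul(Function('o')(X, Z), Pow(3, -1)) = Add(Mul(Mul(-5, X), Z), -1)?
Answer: 1654055235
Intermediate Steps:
Function('o')(X, Z) = Add(-3, Mul(-15, X, Z)) (Function('o')(X, Z) = Mul(3, Add(Mul(Mul(-5, X), Z), -1)) = Mul(3, Add(Mul(-5, X, Z), -1)) = Mul(3, Add(-1, Mul(-5, X, Z))) = Add(-3, Mul(-15, X, Z)))
Function('r')(y) = Add(-3, Mul(-15, y)) (Function('r')(y) = Mul(Add(-3, Mul(-15, y, 1)), 1) = Mul(Add(-3, Mul(-15, y)), 1) = Add(-3, Mul(-15, y)))
Function('K')(E) = Mul(-1, Pow(E, 4)) (Function('K')(E) = Add(5, Mul(-1, Add(5, Mul(E, Mul(E, Pow(E, 2)))))) = Add(5, Mul(-1, Add(5, Mul(E, Pow(E, 3))))) = Add(5, Mul(-1, Add(5, Pow(E, 4)))) = Add(5, Add(-5, Mul(-1, Pow(E, 4)))) = Mul(-1, Pow(E, 4)))
S = -15752907 (S = Add(54, Mul(-1, Pow(Add(-3, Mul(-15, 4)), 4))) = Add(54, Mul(-1, Pow(Add(-3, -60), 4))) = Add(54, Mul(-1, Pow(-63, 4))) = Add(54, Mul(-1, 15752961)) = Add(54, -15752961) = -15752907)
Mul(-105, S) = Mul(-105, -15752907) = 1654055235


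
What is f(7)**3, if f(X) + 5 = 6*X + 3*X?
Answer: 195112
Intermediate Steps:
f(X) = -5 + 9*X (f(X) = -5 + (6*X + 3*X) = -5 + 9*X)
f(7)**3 = (-5 + 9*7)**3 = (-5 + 63)**3 = 58**3 = 195112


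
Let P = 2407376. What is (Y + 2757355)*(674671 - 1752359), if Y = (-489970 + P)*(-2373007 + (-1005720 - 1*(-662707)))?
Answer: 5612286883523199320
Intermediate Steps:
Y = -5207713044120 (Y = (-489970 + 2407376)*(-2373007 + (-1005720 - 1*(-662707))) = 1917406*(-2373007 + (-1005720 + 662707)) = 1917406*(-2373007 - 343013) = 1917406*(-2716020) = -5207713044120)
(Y + 2757355)*(674671 - 1752359) = (-5207713044120 + 2757355)*(674671 - 1752359) = -5207710286765*(-1077688) = 5612286883523199320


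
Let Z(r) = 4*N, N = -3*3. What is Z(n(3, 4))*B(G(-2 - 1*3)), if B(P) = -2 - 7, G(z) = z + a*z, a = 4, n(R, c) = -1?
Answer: 324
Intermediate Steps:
N = -9
G(z) = 5*z (G(z) = z + 4*z = 5*z)
B(P) = -9
Z(r) = -36 (Z(r) = 4*(-9) = -36)
Z(n(3, 4))*B(G(-2 - 1*3)) = -36*(-9) = 324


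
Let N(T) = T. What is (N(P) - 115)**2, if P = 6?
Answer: 11881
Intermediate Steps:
(N(P) - 115)**2 = (6 - 115)**2 = (-109)**2 = 11881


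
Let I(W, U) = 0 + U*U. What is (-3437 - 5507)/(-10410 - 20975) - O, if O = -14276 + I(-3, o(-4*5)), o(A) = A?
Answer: 435507204/31385 ≈ 13876.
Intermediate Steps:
I(W, U) = U² (I(W, U) = 0 + U² = U²)
O = -13876 (O = -14276 + (-4*5)² = -14276 + (-20)² = -14276 + 400 = -13876)
(-3437 - 5507)/(-10410 - 20975) - O = (-3437 - 5507)/(-10410 - 20975) - 1*(-13876) = -8944/(-31385) + 13876 = -8944*(-1/31385) + 13876 = 8944/31385 + 13876 = 435507204/31385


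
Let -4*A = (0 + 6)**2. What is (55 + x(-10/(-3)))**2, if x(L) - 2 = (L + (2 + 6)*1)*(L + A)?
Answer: 4225/81 ≈ 52.161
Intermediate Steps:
A = -9 (A = -(0 + 6)**2/4 = -1/4*6**2 = -1/4*36 = -9)
x(L) = 2 + (-9 + L)*(8 + L) (x(L) = 2 + (L + (2 + 6)*1)*(L - 9) = 2 + (L + 8*1)*(-9 + L) = 2 + (L + 8)*(-9 + L) = 2 + (8 + L)*(-9 + L) = 2 + (-9 + L)*(8 + L))
(55 + x(-10/(-3)))**2 = (55 + (-70 + (-10/(-3))**2 - (-10)/(-3)))**2 = (55 + (-70 + (-10*(-1/3))**2 - (-10)*(-1)/3))**2 = (55 + (-70 + (10/3)**2 - 1*10/3))**2 = (55 + (-70 + 100/9 - 10/3))**2 = (55 - 560/9)**2 = (-65/9)**2 = 4225/81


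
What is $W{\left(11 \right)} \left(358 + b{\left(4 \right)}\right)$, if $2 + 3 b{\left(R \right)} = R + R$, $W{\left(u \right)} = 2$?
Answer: $720$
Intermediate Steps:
$b{\left(R \right)} = - \frac{2}{3} + \frac{2 R}{3}$ ($b{\left(R \right)} = - \frac{2}{3} + \frac{R + R}{3} = - \frac{2}{3} + \frac{2 R}{3}$)
$W{\left(11 \right)} \left(358 + b{\left(4 \right)}\right) = 2 \left(358 + \left(- \frac{2}{3} + \frac{2}{3} \cdot 4\right)\right) = 2 \left(358 + \left(- \frac{2}{3} + \frac{8}{3}\right)\right) = 2 \left(358 + 2\right) = 2 \cdot 360 = 720$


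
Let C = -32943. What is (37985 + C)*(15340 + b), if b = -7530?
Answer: 39378020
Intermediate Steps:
(37985 + C)*(15340 + b) = (37985 - 32943)*(15340 - 7530) = 5042*7810 = 39378020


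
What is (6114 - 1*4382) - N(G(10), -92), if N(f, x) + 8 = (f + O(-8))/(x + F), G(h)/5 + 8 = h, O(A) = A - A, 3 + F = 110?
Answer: 5218/3 ≈ 1739.3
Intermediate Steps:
F = 107 (F = -3 + 110 = 107)
O(A) = 0
G(h) = -40 + 5*h
N(f, x) = -8 + f/(107 + x) (N(f, x) = -8 + (f + 0)/(x + 107) = -8 + f/(107 + x))
(6114 - 1*4382) - N(G(10), -92) = (6114 - 1*4382) - (-856 + (-40 + 5*10) - 8*(-92))/(107 - 92) = (6114 - 4382) - (-856 + (-40 + 50) + 736)/15 = 1732 - (-856 + 10 + 736)/15 = 1732 - (-110)/15 = 1732 - 1*(-22/3) = 1732 + 22/3 = 5218/3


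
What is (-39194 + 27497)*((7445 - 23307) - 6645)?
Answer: 263264379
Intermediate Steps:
(-39194 + 27497)*((7445 - 23307) - 6645) = -11697*(-15862 - 6645) = -11697*(-22507) = 263264379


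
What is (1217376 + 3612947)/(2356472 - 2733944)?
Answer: -4830323/377472 ≈ -12.797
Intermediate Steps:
(1217376 + 3612947)/(2356472 - 2733944) = 4830323/(-377472) = 4830323*(-1/377472) = -4830323/377472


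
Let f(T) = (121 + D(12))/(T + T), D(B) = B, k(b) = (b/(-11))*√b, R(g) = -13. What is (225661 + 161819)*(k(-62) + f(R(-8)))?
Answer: -25767420/13 + 24023760*I*√62/11 ≈ -1.9821e+6 + 1.7197e+7*I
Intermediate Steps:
k(b) = -b^(3/2)/11 (k(b) = (b*(-1/11))*√b = (-b/11)*√b = -b^(3/2)/11)
f(T) = 133/(2*T) (f(T) = (121 + 12)/(T + T) = 133/((2*T)) = 133*(1/(2*T)) = 133/(2*T))
(225661 + 161819)*(k(-62) + f(R(-8))) = (225661 + 161819)*(-(-62)*I*√62/11 + (133/2)/(-13)) = 387480*(-(-62)*I*√62/11 + (133/2)*(-1/13)) = 387480*(62*I*√62/11 - 133/26) = 387480*(-133/26 + 62*I*√62/11) = -25767420/13 + 24023760*I*√62/11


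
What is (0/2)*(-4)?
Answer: 0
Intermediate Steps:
(0/2)*(-4) = (0*(½))*(-4) = 0*(-4) = 0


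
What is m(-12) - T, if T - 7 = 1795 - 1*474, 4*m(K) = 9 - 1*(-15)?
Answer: -1322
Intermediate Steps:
m(K) = 6 (m(K) = (9 - 1*(-15))/4 = (9 + 15)/4 = (¼)*24 = 6)
T = 1328 (T = 7 + (1795 - 1*474) = 7 + (1795 - 474) = 7 + 1321 = 1328)
m(-12) - T = 6 - 1*1328 = 6 - 1328 = -1322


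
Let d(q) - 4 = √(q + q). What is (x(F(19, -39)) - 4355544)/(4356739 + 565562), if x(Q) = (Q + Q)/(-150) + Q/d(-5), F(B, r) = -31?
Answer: (-326665769*√10 + 1306665401*I)/(369172575*(√10 - 4*I)) ≈ -0.88486 + 7.659e-7*I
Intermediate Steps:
d(q) = 4 + √2*√q (d(q) = 4 + √(q + q) = 4 + √(2*q) = 4 + √2*√q)
x(Q) = -Q/75 + Q/(4 + I*√10) (x(Q) = (Q + Q)/(-150) + Q/(4 + √2*√(-5)) = (2*Q)*(-1/150) + Q/(4 + √2*(I*√5)) = -Q/75 + Q/(4 + I*√10))
(x(F(19, -39)) - 4355544)/(4356739 + 565562) = (((137/975)*(-31) - 1/26*I*(-31)*√10) - 4355544)/(4356739 + 565562) = ((-4247/975 + 31*I*√10/26) - 4355544)/4922301 = (-4246659647/975 + 31*I*√10/26)*(1/4922301) = -4246659647/4799243475 + 31*I*√10/127979826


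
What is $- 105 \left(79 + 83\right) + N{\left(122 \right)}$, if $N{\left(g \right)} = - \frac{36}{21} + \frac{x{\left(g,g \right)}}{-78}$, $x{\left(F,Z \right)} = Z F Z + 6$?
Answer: $- \frac{10999687}{273} \approx -40292.0$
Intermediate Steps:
$x{\left(F,Z \right)} = 6 + F Z^{2}$ ($x{\left(F,Z \right)} = F Z Z + 6 = F Z^{2} + 6 = 6 + F Z^{2}$)
$N{\left(g \right)} = - \frac{163}{91} - \frac{g^{3}}{78}$ ($N{\left(g \right)} = - \frac{36}{21} + \frac{6 + g g^{2}}{-78} = \left(-36\right) \frac{1}{21} + \left(6 + g^{3}\right) \left(- \frac{1}{78}\right) = - \frac{12}{7} - \left(\frac{1}{13} + \frac{g^{3}}{78}\right) = - \frac{163}{91} - \frac{g^{3}}{78}$)
$- 105 \left(79 + 83\right) + N{\left(122 \right)} = - 105 \left(79 + 83\right) - \left(\frac{163}{91} + \frac{122^{3}}{78}\right) = \left(-105\right) 162 - \frac{6355957}{273} = -17010 - \frac{6355957}{273} = - \frac{10999687}{273}$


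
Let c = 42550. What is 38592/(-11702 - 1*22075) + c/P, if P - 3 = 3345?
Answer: 299041/25854 ≈ 11.567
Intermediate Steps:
P = 3348 (P = 3 + 3345 = 3348)
38592/(-11702 - 1*22075) + c/P = 38592/(-11702 - 1*22075) + 42550/3348 = 38592/(-11702 - 22075) + 42550*(1/3348) = 38592/(-33777) + 21275/1674 = 38592*(-1/33777) + 21275/1674 = -4288/3753 + 21275/1674 = 299041/25854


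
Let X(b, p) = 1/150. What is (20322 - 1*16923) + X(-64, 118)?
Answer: 509851/150 ≈ 3399.0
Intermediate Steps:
X(b, p) = 1/150
(20322 - 1*16923) + X(-64, 118) = (20322 - 1*16923) + 1/150 = (20322 - 16923) + 1/150 = 3399 + 1/150 = 509851/150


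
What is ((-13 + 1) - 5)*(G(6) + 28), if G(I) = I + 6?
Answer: -680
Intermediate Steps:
G(I) = 6 + I
((-13 + 1) - 5)*(G(6) + 28) = ((-13 + 1) - 5)*((6 + 6) + 28) = (-12 - 5)*(12 + 28) = -17*40 = -680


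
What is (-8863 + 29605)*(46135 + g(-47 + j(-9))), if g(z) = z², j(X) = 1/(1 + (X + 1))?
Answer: 49148480130/49 ≈ 1.0030e+9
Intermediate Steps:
j(X) = 1/(2 + X) (j(X) = 1/(1 + (1 + X)) = 1/(2 + X))
(-8863 + 29605)*(46135 + g(-47 + j(-9))) = (-8863 + 29605)*(46135 + (-47 + 1/(2 - 9))²) = 20742*(46135 + (-47 + 1/(-7))²) = 20742*(46135 + (-47 - ⅐)²) = 20742*(46135 + (-330/7)²) = 20742*(46135 + 108900/49) = 20742*(2369515/49) = 49148480130/49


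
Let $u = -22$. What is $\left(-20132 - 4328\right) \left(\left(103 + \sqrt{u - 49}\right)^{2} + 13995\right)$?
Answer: $-600077180 - 5038760 i \sqrt{71} \approx -6.0008 \cdot 10^{8} - 4.2457 \cdot 10^{7} i$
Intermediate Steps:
$\left(-20132 - 4328\right) \left(\left(103 + \sqrt{u - 49}\right)^{2} + 13995\right) = \left(-20132 - 4328\right) \left(\left(103 + \sqrt{-22 - 49}\right)^{2} + 13995\right) = - 24460 \left(\left(103 + \sqrt{-71}\right)^{2} + 13995\right) = - 24460 \left(\left(103 + i \sqrt{71}\right)^{2} + 13995\right) = - 24460 \left(13995 + \left(103 + i \sqrt{71}\right)^{2}\right) = -342317700 - 24460 \left(103 + i \sqrt{71}\right)^{2}$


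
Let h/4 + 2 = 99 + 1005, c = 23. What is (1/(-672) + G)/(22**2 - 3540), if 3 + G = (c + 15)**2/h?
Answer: 52109/59555328 ≈ 0.00087497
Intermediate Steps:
h = 4408 (h = -8 + 4*(99 + 1005) = -8 + 4*1104 = -8 + 4416 = 4408)
G = -155/58 (G = -3 + (23 + 15)**2/4408 = -3 + 38**2*(1/4408) = -3 + 1444*(1/4408) = -3 + 19/58 = -155/58 ≈ -2.6724)
(1/(-672) + G)/(22**2 - 3540) = (1/(-672) - 155/58)/(22**2 - 3540) = (-1/672 - 155/58)/(484 - 3540) = -52109/19488/(-3056) = -52109/19488*(-1/3056) = 52109/59555328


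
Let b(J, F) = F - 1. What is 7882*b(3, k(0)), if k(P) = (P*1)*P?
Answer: -7882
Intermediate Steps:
k(P) = P² (k(P) = P*P = P²)
b(J, F) = -1 + F
7882*b(3, k(0)) = 7882*(-1 + 0²) = 7882*(-1 + 0) = 7882*(-1) = -7882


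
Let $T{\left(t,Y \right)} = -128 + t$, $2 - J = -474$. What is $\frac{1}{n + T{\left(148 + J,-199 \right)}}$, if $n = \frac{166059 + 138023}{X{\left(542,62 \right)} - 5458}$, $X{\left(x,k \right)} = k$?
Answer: $\frac{2698}{1186167} \approx 0.0022746$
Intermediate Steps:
$J = 476$ ($J = 2 - -474 = 2 + 474 = 476$)
$n = - \frac{152041}{2698}$ ($n = \frac{166059 + 138023}{62 - 5458} = \frac{304082}{-5396} = 304082 \left(- \frac{1}{5396}\right) = - \frac{152041}{2698} \approx -56.353$)
$\frac{1}{n + T{\left(148 + J,-199 \right)}} = \frac{1}{- \frac{152041}{2698} + \left(-128 + \left(148 + 476\right)\right)} = \frac{1}{- \frac{152041}{2698} + \left(-128 + 624\right)} = \frac{1}{- \frac{152041}{2698} + 496} = \frac{1}{\frac{1186167}{2698}} = \frac{2698}{1186167}$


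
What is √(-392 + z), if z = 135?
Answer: I*√257 ≈ 16.031*I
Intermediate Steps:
√(-392 + z) = √(-392 + 135) = √(-257) = I*√257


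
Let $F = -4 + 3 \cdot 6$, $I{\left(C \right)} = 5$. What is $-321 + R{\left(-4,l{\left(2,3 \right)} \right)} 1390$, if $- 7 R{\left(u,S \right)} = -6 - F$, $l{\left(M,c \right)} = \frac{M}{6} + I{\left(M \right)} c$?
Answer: $\frac{25553}{7} \approx 3650.4$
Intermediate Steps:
$F = 14$ ($F = -4 + 18 = 14$)
$l{\left(M,c \right)} = 5 c + \frac{M}{6}$ ($l{\left(M,c \right)} = \frac{M}{6} + 5 c = 5 c + \frac{M}{6}$)
$R{\left(u,S \right)} = \frac{20}{7}$ ($R{\left(u,S \right)} = - \frac{-6 - 14}{7} = \left(- \frac{1}{7}\right) \left(-20\right) = \frac{20}{7}$)
$-321 + R{\left(-4,l{\left(2,3 \right)} \right)} 1390 = -321 + \frac{20}{7} \cdot 1390 = -321 + \frac{27800}{7} = \frac{25553}{7}$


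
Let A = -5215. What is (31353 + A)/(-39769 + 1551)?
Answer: -13069/19109 ≈ -0.68392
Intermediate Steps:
(31353 + A)/(-39769 + 1551) = (31353 - 5215)/(-39769 + 1551) = 26138/(-38218) = 26138*(-1/38218) = -13069/19109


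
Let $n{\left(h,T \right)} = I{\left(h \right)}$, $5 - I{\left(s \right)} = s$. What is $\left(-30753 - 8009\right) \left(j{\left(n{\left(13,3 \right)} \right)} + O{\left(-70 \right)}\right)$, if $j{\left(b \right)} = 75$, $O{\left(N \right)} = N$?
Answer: $-193810$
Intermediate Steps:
$I{\left(s \right)} = 5 - s$
$n{\left(h,T \right)} = 5 - h$
$\left(-30753 - 8009\right) \left(j{\left(n{\left(13,3 \right)} \right)} + O{\left(-70 \right)}\right) = \left(-30753 - 8009\right) \left(75 - 70\right) = \left(-38762\right) 5 = -193810$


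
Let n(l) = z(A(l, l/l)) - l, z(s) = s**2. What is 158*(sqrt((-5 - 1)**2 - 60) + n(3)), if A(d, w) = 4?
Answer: 2054 + 316*I*sqrt(6) ≈ 2054.0 + 774.04*I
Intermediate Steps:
n(l) = 16 - l (n(l) = 4**2 - l = 16 - l)
158*(sqrt((-5 - 1)**2 - 60) + n(3)) = 158*(sqrt((-5 - 1)**2 - 60) + (16 - 1*3)) = 158*(sqrt((-6)**2 - 60) + (16 - 3)) = 158*(sqrt(36 - 60) + 13) = 158*(sqrt(-24) + 13) = 158*(2*I*sqrt(6) + 13) = 158*(13 + 2*I*sqrt(6)) = 2054 + 316*I*sqrt(6)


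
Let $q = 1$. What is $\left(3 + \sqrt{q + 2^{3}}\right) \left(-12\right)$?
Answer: $-72$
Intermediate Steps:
$\left(3 + \sqrt{q + 2^{3}}\right) \left(-12\right) = \left(3 + \sqrt{1 + 2^{3}}\right) \left(-12\right) = \left(3 + \sqrt{1 + 8}\right) \left(-12\right) = \left(3 + \sqrt{9}\right) \left(-12\right) = \left(3 + 3\right) \left(-12\right) = 6 \left(-12\right) = -72$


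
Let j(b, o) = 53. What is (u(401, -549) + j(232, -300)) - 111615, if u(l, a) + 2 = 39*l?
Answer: -95925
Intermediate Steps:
u(l, a) = -2 + 39*l
(u(401, -549) + j(232, -300)) - 111615 = ((-2 + 39*401) + 53) - 111615 = ((-2 + 15639) + 53) - 111615 = (15637 + 53) - 111615 = 15690 - 111615 = -95925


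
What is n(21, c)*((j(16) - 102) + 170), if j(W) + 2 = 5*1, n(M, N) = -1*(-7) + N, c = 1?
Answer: 568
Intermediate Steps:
n(M, N) = 7 + N
j(W) = 3 (j(W) = -2 + 5*1 = -2 + 5 = 3)
n(21, c)*((j(16) - 102) + 170) = (7 + 1)*((3 - 102) + 170) = 8*(-99 + 170) = 8*71 = 568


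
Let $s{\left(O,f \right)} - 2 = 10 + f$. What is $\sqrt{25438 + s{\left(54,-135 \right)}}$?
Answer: $\sqrt{25315} \approx 159.11$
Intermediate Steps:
$s{\left(O,f \right)} = 12 + f$ ($s{\left(O,f \right)} = 2 + \left(10 + f\right) = 12 + f$)
$\sqrt{25438 + s{\left(54,-135 \right)}} = \sqrt{25438 + \left(12 - 135\right)} = \sqrt{25438 - 123} = \sqrt{25315}$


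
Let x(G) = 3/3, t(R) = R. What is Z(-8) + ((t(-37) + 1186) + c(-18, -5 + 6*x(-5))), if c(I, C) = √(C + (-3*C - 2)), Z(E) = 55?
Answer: 1204 + 2*I ≈ 1204.0 + 2.0*I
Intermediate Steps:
x(G) = 1 (x(G) = 3*(⅓) = 1)
c(I, C) = √(-2 - 2*C) (c(I, C) = √(C + (-2 - 3*C)) = √(-2 - 2*C))
Z(-8) + ((t(-37) + 1186) + c(-18, -5 + 6*x(-5))) = 55 + ((-37 + 1186) + √(-2 - 2*(-5 + 6*1))) = 55 + (1149 + √(-2 - 2*(-5 + 6))) = 55 + (1149 + √(-2 - 2*1)) = 55 + (1149 + √(-2 - 2)) = 55 + (1149 + √(-4)) = 55 + (1149 + 2*I) = 1204 + 2*I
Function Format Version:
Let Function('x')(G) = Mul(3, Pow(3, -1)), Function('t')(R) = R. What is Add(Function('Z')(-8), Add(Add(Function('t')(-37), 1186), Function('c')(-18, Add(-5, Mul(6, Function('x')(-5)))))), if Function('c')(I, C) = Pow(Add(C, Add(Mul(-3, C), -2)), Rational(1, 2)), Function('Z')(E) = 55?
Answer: Add(1204, Mul(2, I)) ≈ Add(1204.0, Mul(2.0000, I))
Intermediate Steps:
Function('x')(G) = 1 (Function('x')(G) = Mul(3, Rational(1, 3)) = 1)
Function('c')(I, C) = Pow(Add(-2, Mul(-2, C)), Rational(1, 2)) (Function('c')(I, C) = Pow(Add(C, Add(-2, Mul(-3, C))), Rational(1, 2)) = Pow(Add(-2, Mul(-2, C)), Rational(1, 2)))
Add(Function('Z')(-8), Add(Add(Function('t')(-37), 1186), Function('c')(-18, Add(-5, Mul(6, Function('x')(-5)))))) = Add(55, Add(Add(-37, 1186), Pow(Add(-2, Mul(-2, Add(-5, Mul(6, 1)))), Rational(1, 2)))) = Add(55, Add(1149, Pow(Add(-2, Mul(-2, Add(-5, 6))), Rational(1, 2)))) = Add(55, Add(1149, Pow(Add(-2, Mul(-2, 1)), Rational(1, 2)))) = Add(55, Add(1149, Pow(Add(-2, -2), Rational(1, 2)))) = Add(55, Add(1149, Pow(-4, Rational(1, 2)))) = Add(55, Add(1149, Mul(2, I))) = Add(1204, Mul(2, I))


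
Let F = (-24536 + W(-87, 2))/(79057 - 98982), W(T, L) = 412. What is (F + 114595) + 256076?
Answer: 7385643799/19925 ≈ 3.7067e+5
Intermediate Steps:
F = 24124/19925 (F = (-24536 + 412)/(79057 - 98982) = -24124/(-19925) = -24124*(-1/19925) = 24124/19925 ≈ 1.2107)
(F + 114595) + 256076 = (24124/19925 + 114595) + 256076 = 2283329499/19925 + 256076 = 7385643799/19925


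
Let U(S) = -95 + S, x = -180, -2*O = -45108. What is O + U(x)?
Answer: 22279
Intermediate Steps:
O = 22554 (O = -½*(-45108) = 22554)
O + U(x) = 22554 + (-95 - 180) = 22554 - 275 = 22279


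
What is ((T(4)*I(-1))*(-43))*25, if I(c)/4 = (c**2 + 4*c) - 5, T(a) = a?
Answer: 137600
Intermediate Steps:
I(c) = -20 + 4*c**2 + 16*c (I(c) = 4*((c**2 + 4*c) - 5) = 4*(-5 + c**2 + 4*c) = -20 + 4*c**2 + 16*c)
((T(4)*I(-1))*(-43))*25 = ((4*(-20 + 4*(-1)**2 + 16*(-1)))*(-43))*25 = ((4*(-20 + 4*1 - 16))*(-43))*25 = ((4*(-20 + 4 - 16))*(-43))*25 = ((4*(-32))*(-43))*25 = -128*(-43)*25 = 5504*25 = 137600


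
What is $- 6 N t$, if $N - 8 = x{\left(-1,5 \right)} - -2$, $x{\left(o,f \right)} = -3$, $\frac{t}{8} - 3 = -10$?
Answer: $2352$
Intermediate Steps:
$t = -56$ ($t = 24 + 8 \left(-10\right) = 24 - 80 = -56$)
$N = 7$ ($N = 8 - 1 = 7$)
$- 6 N t = \left(-6\right) 7 \left(-56\right) = \left(-42\right) \left(-56\right) = 2352$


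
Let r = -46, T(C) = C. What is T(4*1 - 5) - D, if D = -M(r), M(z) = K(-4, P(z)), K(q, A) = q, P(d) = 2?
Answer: -5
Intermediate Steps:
M(z) = -4
D = 4 (D = -1*(-4) = 4)
T(4*1 - 5) - D = (4*1 - 5) - 1*4 = (4 - 5) - 4 = -1 - 4 = -5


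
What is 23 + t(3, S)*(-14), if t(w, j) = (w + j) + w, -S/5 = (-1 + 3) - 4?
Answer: -201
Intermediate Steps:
S = 10 (S = -5*((-1 + 3) - 4) = -5*(2 - 4) = -5*(-2) = 10)
t(w, j) = j + 2*w (t(w, j) = (j + w) + w = j + 2*w)
23 + t(3, S)*(-14) = 23 + (10 + 2*3)*(-14) = 23 + (10 + 6)*(-14) = 23 + 16*(-14) = 23 - 224 = -201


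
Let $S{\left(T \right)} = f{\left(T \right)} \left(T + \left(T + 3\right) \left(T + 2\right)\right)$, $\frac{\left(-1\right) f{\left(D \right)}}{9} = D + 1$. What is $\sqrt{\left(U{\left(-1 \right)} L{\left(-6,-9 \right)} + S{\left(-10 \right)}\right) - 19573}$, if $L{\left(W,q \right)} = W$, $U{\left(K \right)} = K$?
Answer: $i \sqrt{15841} \approx 125.86 i$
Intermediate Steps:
$f{\left(D \right)} = -9 - 9 D$ ($f{\left(D \right)} = - 9 \left(D + 1\right) = - 9 \left(1 + D\right) = -9 - 9 D$)
$S{\left(T \right)} = \left(-9 - 9 T\right) \left(T + \left(2 + T\right) \left(3 + T\right)\right)$ ($S{\left(T \right)} = \left(-9 - 9 T\right) \left(T + \left(T + 3\right) \left(T + 2\right)\right) = \left(-9 - 9 T\right) \left(T + \left(3 + T\right) \left(2 + T\right)\right) = \left(-9 - 9 T\right) \left(T + \left(2 + T\right) \left(3 + T\right)\right)$)
$\sqrt{\left(U{\left(-1 \right)} L{\left(-6,-9 \right)} + S{\left(-10 \right)}\right) - 19573} = \sqrt{\left(\left(-1\right) \left(-6\right) - 9 \left(1 - 10\right) \left(6 + \left(-10\right)^{2} + 6 \left(-10\right)\right)\right) - 19573} = \sqrt{\left(6 - - 81 \left(6 + 100 - 60\right)\right) - 19573} = \sqrt{\left(6 - \left(-81\right) 46\right) - 19573} = \sqrt{\left(6 + 3726\right) - 19573} = \sqrt{3732 - 19573} = \sqrt{-15841} = i \sqrt{15841}$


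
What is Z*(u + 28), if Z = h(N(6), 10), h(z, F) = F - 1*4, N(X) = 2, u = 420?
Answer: 2688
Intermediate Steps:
h(z, F) = -4 + F (h(z, F) = F - 4 = -4 + F)
Z = 6 (Z = -4 + 10 = 6)
Z*(u + 28) = 6*(420 + 28) = 6*448 = 2688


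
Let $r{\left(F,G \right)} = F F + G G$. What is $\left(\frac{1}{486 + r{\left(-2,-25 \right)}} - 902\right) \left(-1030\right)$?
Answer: $\frac{207180174}{223} \approx 9.2906 \cdot 10^{5}$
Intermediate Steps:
$r{\left(F,G \right)} = F^{2} + G^{2}$
$\left(\frac{1}{486 + r{\left(-2,-25 \right)}} - 902\right) \left(-1030\right) = \left(\frac{1}{486 + \left(\left(-2\right)^{2} + \left(-25\right)^{2}\right)} - 902\right) \left(-1030\right) = \left(\frac{1}{486 + \left(4 + 625\right)} - 902\right) \left(-1030\right) = \left(\frac{1}{486 + 629} - 902\right) \left(-1030\right) = \left(\frac{1}{1115} - 902\right) \left(-1030\right) = \left(- \frac{1005729}{1115}\right) \left(-1030\right) = \frac{207180174}{223}$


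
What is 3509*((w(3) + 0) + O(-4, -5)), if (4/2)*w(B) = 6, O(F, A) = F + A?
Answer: -21054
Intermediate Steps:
O(F, A) = A + F
w(B) = 3 (w(B) = (½)*6 = 3)
3509*((w(3) + 0) + O(-4, -5)) = 3509*((3 + 0) + (-5 - 4)) = 3509*(3 - 9) = 3509*(-6) = -21054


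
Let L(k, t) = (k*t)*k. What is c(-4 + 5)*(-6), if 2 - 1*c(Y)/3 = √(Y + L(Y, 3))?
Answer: 0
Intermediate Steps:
L(k, t) = t*k²
c(Y) = 6 - 3*√(Y + 3*Y²)
c(-4 + 5)*(-6) = (6 - 3*√(1 + 3*(-4 + 5))*√(-4 + 5))*(-6) = (6 - 3*√(1 + 3*1))*(-6) = (6 - 3*√(1 + 3))*(-6) = (6 - 3*√(1*4))*(-6) = (6 - 3*√4)*(-6) = (6 - 3*2)*(-6) = (6 - 6)*(-6) = 0*(-6) = 0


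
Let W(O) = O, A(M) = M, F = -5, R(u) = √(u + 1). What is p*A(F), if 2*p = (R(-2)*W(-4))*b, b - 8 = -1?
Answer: 70*I ≈ 70.0*I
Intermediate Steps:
R(u) = √(1 + u)
b = 7 (b = 8 - 1 = 7)
p = -14*I (p = ((√(1 - 2)*(-4))*7)/2 = ((√(-1)*(-4))*7)/2 = ((I*(-4))*7)/2 = (-4*I*7)/2 = (-28*I)/2 = -14*I ≈ -14.0*I)
p*A(F) = -14*I*(-5) = 70*I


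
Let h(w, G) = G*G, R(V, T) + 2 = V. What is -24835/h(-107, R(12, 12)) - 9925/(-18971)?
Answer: -94030457/379420 ≈ -247.83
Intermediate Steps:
R(V, T) = -2 + V
h(w, G) = G**2
-24835/h(-107, R(12, 12)) - 9925/(-18971) = -24835/(-2 + 12)**2 - 9925/(-18971) = -24835/(10**2) - 9925*(-1/18971) = -24835/100 + 9925/18971 = -24835*1/100 + 9925/18971 = -4967/20 + 9925/18971 = -94030457/379420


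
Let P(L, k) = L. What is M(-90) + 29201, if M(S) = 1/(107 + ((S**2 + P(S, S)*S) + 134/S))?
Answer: 21426175393/733748 ≈ 29201.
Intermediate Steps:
M(S) = 1/(107 + 2*S**2 + 134/S) (M(S) = 1/(107 + ((S**2 + S*S) + 134/S)) = 1/(107 + ((S**2 + S**2) + 134/S)) = 1/(107 + (2*S**2 + 134/S)) = 1/(107 + 2*S**2 + 134/S))
M(-90) + 29201 = -90/(134 + 2*(-90)**3 + 107*(-90)) + 29201 = -90/(134 + 2*(-729000) - 9630) + 29201 = -90/(134 - 1458000 - 9630) + 29201 = -90/(-1467496) + 29201 = -90*(-1/1467496) + 29201 = 45/733748 + 29201 = 21426175393/733748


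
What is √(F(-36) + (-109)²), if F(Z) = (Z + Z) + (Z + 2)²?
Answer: √12965 ≈ 113.86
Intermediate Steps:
F(Z) = (2 + Z)² + 2*Z (F(Z) = 2*Z + (2 + Z)² = (2 + Z)² + 2*Z)
√(F(-36) + (-109)²) = √(((2 - 36)² + 2*(-36)) + (-109)²) = √(((-34)² - 72) + 11881) = √((1156 - 72) + 11881) = √(1084 + 11881) = √12965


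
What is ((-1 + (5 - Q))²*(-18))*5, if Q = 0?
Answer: -1440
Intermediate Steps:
((-1 + (5 - Q))²*(-18))*5 = ((-1 + (5 - 1*0))²*(-18))*5 = ((-1 + (5 + 0))²*(-18))*5 = ((-1 + 5)²*(-18))*5 = (4²*(-18))*5 = (16*(-18))*5 = -288*5 = -1440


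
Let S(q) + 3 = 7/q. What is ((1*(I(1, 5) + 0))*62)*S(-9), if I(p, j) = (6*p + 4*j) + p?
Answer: -6324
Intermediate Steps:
I(p, j) = 4*j + 7*p (I(p, j) = (4*j + 6*p) + p = 4*j + 7*p)
S(q) = -3 + 7/q
((1*(I(1, 5) + 0))*62)*S(-9) = ((1*((4*5 + 7*1) + 0))*62)*(-3 + 7/(-9)) = ((1*((20 + 7) + 0))*62)*(-3 + 7*(-⅑)) = ((1*(27 + 0))*62)*(-3 - 7/9) = ((1*27)*62)*(-34/9) = (27*62)*(-34/9) = 1674*(-34/9) = -6324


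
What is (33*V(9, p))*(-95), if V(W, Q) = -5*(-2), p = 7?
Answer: -31350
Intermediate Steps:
V(W, Q) = 10
(33*V(9, p))*(-95) = (33*10)*(-95) = 330*(-95) = -31350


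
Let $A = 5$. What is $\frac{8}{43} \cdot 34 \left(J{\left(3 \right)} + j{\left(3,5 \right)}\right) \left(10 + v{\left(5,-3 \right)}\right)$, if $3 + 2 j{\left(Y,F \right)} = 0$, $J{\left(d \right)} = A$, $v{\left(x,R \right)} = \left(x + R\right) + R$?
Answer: $\frac{8568}{43} \approx 199.26$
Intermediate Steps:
$v{\left(x,R \right)} = x + 2 R$ ($v{\left(x,R \right)} = \left(R + x\right) + R = x + 2 R$)
$J{\left(d \right)} = 5$
$j{\left(Y,F \right)} = - \frac{3}{2}$ ($j{\left(Y,F \right)} = - \frac{3}{2} + \frac{1}{2} \cdot 0 = - \frac{3}{2} + 0 = - \frac{3}{2}$)
$\frac{8}{43} \cdot 34 \left(J{\left(3 \right)} + j{\left(3,5 \right)}\right) \left(10 + v{\left(5,-3 \right)}\right) = \frac{8}{43} \cdot 34 \left(5 - \frac{3}{2}\right) \left(10 + \left(5 + 2 \left(-3\right)\right)\right) = 8 \cdot \frac{1}{43} \cdot 34 \frac{7 \left(10 + \left(5 - 6\right)\right)}{2} = \frac{8}{43} \cdot 34 \frac{7 \left(10 - 1\right)}{2} = \frac{272 \cdot \frac{7}{2} \cdot 9}{43} = \frac{272}{43} \cdot \frac{63}{2} = \frac{8568}{43}$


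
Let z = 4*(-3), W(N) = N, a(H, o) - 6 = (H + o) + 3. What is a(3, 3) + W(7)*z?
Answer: -69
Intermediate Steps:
a(H, o) = 9 + H + o (a(H, o) = 6 + ((H + o) + 3) = 6 + (3 + H + o) = 9 + H + o)
z = -12
a(3, 3) + W(7)*z = (9 + 3 + 3) + 7*(-12) = 15 - 84 = -69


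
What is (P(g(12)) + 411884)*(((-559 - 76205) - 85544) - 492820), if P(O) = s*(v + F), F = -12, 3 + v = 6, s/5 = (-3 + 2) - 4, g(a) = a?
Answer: -269984144952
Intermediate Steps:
s = -25 (s = 5*((-3 + 2) - 4) = 5*(-1 - 4) = 5*(-5) = -25)
v = 3 (v = -3 + 6 = 3)
P(O) = 225 (P(O) = -25*(3 - 12) = -25*(-9) = 225)
(P(g(12)) + 411884)*(((-559 - 76205) - 85544) - 492820) = (225 + 411884)*(((-559 - 76205) - 85544) - 492820) = 412109*((-76764 - 85544) - 492820) = 412109*(-162308 - 492820) = 412109*(-655128) = -269984144952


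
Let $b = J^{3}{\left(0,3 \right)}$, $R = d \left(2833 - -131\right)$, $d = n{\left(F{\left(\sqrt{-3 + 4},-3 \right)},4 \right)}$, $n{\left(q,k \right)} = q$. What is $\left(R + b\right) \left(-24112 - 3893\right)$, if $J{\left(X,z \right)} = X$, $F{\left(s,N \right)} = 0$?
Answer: $0$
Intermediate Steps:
$d = 0$
$R = 0$ ($R = 0 \left(2833 - -131\right) = 0 \left(2833 + 131\right) = 0 \cdot 2964 = 0$)
$b = 0$ ($b = 0^{3} = 0$)
$\left(R + b\right) \left(-24112 - 3893\right) = \left(0 + 0\right) \left(-24112 - 3893\right) = 0 \left(-28005\right) = 0$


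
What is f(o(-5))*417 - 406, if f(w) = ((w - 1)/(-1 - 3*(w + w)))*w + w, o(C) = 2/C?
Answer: -406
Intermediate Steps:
f(w) = w + w*(-1 + w)/(-1 - 6*w) (f(w) = ((-1 + w)/(-1 - 6*w))*w + w = w*(-1 + w)/(-1 - 6*w) + w = w + w*(-1 + w)/(-1 - 6*w))
f(o(-5))*417 - 406 = ((2/(-5))*(2 + 5*(2/(-5)))/(1 + 6*(2/(-5))))*417 - 406 = ((2*(-⅕))*(2 + 5*(2*(-⅕)))/(1 + 6*(2*(-⅕))))*417 - 406 = -2*(2 + 5*(-⅖))/(5*(1 + 6*(-⅖)))*417 - 406 = -2*(2 - 2)/(5*(1 - 12/5))*417 - 406 = -⅖*0/(-7/5)*417 - 406 = -⅖*(-5/7)*0*417 - 406 = 0*417 - 406 = 0 - 406 = -406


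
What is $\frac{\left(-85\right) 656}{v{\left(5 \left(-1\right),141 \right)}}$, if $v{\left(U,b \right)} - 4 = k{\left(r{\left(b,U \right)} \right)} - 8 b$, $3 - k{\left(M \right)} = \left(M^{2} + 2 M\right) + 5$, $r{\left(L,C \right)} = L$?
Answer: $\frac{55760}{21289} \approx 2.6192$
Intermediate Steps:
$k{\left(M \right)} = -2 - M^{2} - 2 M$ ($k{\left(M \right)} = 3 - \left(\left(M^{2} + 2 M\right) + 5\right) = 3 - \left(5 + M^{2} + 2 M\right) = -2 - M^{2} - 2 M$)
$v{\left(U,b \right)} = 2 - b^{2} - 10 b$ ($v{\left(U,b \right)} = 4 - \left(2 + b^{2} + 10 b\right) = 2 - b^{2} - 10 b$)
$\frac{\left(-85\right) 656}{v{\left(5 \left(-1\right),141 \right)}} = \frac{\left(-85\right) 656}{2 - 141^{2} - 1410} = - \frac{55760}{2 - 19881 - 1410} = - \frac{55760}{-21289} = \left(-55760\right) \left(- \frac{1}{21289}\right) = \frac{55760}{21289}$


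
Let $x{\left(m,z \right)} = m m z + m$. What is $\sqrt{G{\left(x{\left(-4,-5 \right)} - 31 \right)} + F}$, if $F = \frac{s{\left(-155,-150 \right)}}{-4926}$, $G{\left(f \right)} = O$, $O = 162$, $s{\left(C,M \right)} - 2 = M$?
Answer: $\frac{2 \sqrt{245733510}}{2463} \approx 12.729$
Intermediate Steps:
$x{\left(m,z \right)} = m + z m^{2}$ ($x{\left(m,z \right)} = m^{2} z + m = z m^{2} + m = m + z m^{2}$)
$s{\left(C,M \right)} = 2 + M$
$G{\left(f \right)} = 162$
$F = \frac{74}{2463}$ ($F = \frac{2 - 150}{-4926} = \left(-148\right) \left(- \frac{1}{4926}\right) = \frac{74}{2463} \approx 0.030045$)
$\sqrt{G{\left(x{\left(-4,-5 \right)} - 31 \right)} + F} = \sqrt{162 + \frac{74}{2463}} = \sqrt{\frac{399080}{2463}} = \frac{2 \sqrt{245733510}}{2463}$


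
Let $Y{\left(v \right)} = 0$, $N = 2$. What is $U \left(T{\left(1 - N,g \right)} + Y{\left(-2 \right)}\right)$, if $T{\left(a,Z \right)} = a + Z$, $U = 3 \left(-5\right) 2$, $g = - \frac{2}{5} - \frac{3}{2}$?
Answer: $87$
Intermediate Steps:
$g = - \frac{19}{10}$ ($g = \left(-2\right) \frac{1}{5} - \frac{3}{2} = - \frac{2}{5} - \frac{3}{2} = - \frac{19}{10} \approx -1.9$)
$U = -30$ ($U = \left(-15\right) 2 = -30$)
$T{\left(a,Z \right)} = Z + a$
$U \left(T{\left(1 - N,g \right)} + Y{\left(-2 \right)}\right) = - 30 \left(\left(- \frac{19}{10} + \left(1 - 2\right)\right) + 0\right) = - 30 \left(\left(- \frac{19}{10} - 1\right) + 0\right) = - 30 \left(- \frac{29}{10} + 0\right) = \left(-30\right) \left(- \frac{29}{10}\right) = 87$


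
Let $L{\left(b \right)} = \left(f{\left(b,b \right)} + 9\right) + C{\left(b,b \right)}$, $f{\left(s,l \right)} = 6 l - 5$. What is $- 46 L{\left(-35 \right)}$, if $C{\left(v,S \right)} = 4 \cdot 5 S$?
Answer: $41676$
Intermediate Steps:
$f{\left(s,l \right)} = -5 + 6 l$
$C{\left(v,S \right)} = 20 S$
$L{\left(b \right)} = 4 + 26 b$ ($L{\left(b \right)} = \left(\left(-5 + 6 b\right) + 9\right) + 20 b = \left(4 + 6 b\right) + 20 b = 4 + 26 b$)
$- 46 L{\left(-35 \right)} = - 46 \left(4 + 26 \left(-35\right)\right) = - 46 \left(4 - 910\right) = \left(-46\right) \left(-906\right) = 41676$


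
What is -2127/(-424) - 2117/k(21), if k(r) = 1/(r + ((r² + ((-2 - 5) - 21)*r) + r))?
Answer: 94250967/424 ≈ 2.2229e+5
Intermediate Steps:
k(r) = 1/(r² - 26*r) (k(r) = 1/(r + ((r² + (-7 - 21)*r) + r)) = 1/(r + ((r² - 28*r) + r)) = 1/(r + (r² - 27*r)) = 1/(r² - 26*r))
-2127/(-424) - 2117/k(21) = -2127/(-424) - 2117/(1/(21*(-26 + 21))) = -2127*(-1/424) - 2117/((1/21)/(-5)) = 2127/424 - 2117/((1/21)*(-⅕)) = 2127/424 - 2117/(-1/105) = 2127/424 - 2117*(-105) = 2127/424 + 222285 = 94250967/424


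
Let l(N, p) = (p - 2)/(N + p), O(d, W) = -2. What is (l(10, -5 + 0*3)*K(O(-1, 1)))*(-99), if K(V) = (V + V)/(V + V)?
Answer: 693/5 ≈ 138.60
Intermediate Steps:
l(N, p) = (-2 + p)/(N + p)
K(V) = 1 (K(V) = (2*V)/((2*V)) = (2*V)*(1/(2*V)) = 1)
(l(10, -5 + 0*3)*K(O(-1, 1)))*(-99) = (((-2 + (-5 + 0*3))/(10 + (-5 + 0*3)))*1)*(-99) = (((-2 + (-5 + 0))/(10 + (-5 + 0)))*1)*(-99) = (((-2 - 5)/(10 - 5))*1)*(-99) = ((-7/5)*1)*(-99) = (((⅕)*(-7))*1)*(-99) = -7/5*1*(-99) = -7/5*(-99) = 693/5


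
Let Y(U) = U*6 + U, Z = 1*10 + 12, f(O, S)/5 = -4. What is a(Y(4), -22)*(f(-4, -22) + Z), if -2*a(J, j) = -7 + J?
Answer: -21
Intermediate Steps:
f(O, S) = -20 (f(O, S) = 5*(-4) = -20)
Z = 22 (Z = 10 + 12 = 22)
Y(U) = 7*U (Y(U) = 6*U + U = 7*U)
a(J, j) = 7/2 - J/2 (a(J, j) = -(-7 + J)/2 = 7/2 - J/2)
a(Y(4), -22)*(f(-4, -22) + Z) = (7/2 - 7*4/2)*(-20 + 22) = (7/2 - ½*28)*2 = (7/2 - 14)*2 = -21/2*2 = -21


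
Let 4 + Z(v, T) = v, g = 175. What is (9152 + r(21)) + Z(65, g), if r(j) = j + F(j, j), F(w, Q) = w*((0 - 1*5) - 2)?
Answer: 9087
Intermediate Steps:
Z(v, T) = -4 + v
F(w, Q) = -7*w (F(w, Q) = w*((0 - 5) - 2) = w*(-5 - 2) = w*(-7) = -7*w)
r(j) = -6*j (r(j) = j - 7*j = -6*j)
(9152 + r(21)) + Z(65, g) = (9152 - 6*21) + (-4 + 65) = (9152 - 126) + 61 = 9026 + 61 = 9087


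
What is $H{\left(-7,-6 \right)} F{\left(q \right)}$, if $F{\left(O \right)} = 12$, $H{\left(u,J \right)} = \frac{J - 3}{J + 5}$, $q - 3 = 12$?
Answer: $108$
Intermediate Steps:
$q = 15$ ($q = 3 + 12 = 15$)
$H{\left(u,J \right)} = \frac{-3 + J}{5 + J}$
$H{\left(-7,-6 \right)} F{\left(q \right)} = \frac{-3 - 6}{5 - 6} \cdot 12 = \frac{1}{-1} \left(-9\right) 12 = \left(-1\right) \left(-9\right) 12 = 9 \cdot 12 = 108$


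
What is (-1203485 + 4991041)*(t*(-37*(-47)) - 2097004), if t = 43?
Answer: -7659298007212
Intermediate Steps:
(-1203485 + 4991041)*(t*(-37*(-47)) - 2097004) = (-1203485 + 4991041)*(43*(-37*(-47)) - 2097004) = 3787556*(43*1739 - 2097004) = 3787556*(74777 - 2097004) = 3787556*(-2022227) = -7659298007212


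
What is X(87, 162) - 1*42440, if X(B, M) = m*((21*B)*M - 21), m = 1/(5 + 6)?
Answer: -170887/11 ≈ -15535.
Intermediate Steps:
m = 1/11 ≈ 0.090909
X(B, M) = -21/11 + 21*B*M/11 (X(B, M) = ((21*B)*M - 21)/11 = (21*B*M - 21)/11 = (-21 + 21*B*M)/11 = -21/11 + 21*B*M/11)
X(87, 162) - 1*42440 = (-21/11 + (21/11)*87*162) - 1*42440 = (-21/11 + 295974/11) - 42440 = 295953/11 - 42440 = -170887/11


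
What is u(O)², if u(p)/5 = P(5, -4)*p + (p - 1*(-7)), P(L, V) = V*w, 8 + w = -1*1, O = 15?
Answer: 7896100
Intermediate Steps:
w = -9 (w = -8 - 1*1 = -8 - 1 = -9)
P(L, V) = -9*V (P(L, V) = V*(-9) = -9*V)
u(p) = 35 + 185*p (u(p) = 5*((-9*(-4))*p + (p - 1*(-7))) = 5*(36*p + (p + 7)) = 5*(36*p + (7 + p)) = 5*(7 + 37*p) = 35 + 185*p)
u(O)² = (35 + 185*15)² = (35 + 2775)² = 2810² = 7896100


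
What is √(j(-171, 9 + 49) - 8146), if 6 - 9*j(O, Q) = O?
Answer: I*√73137/3 ≈ 90.146*I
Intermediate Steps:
j(O, Q) = ⅔ - O/9
√(j(-171, 9 + 49) - 8146) = √((⅔ - ⅑*(-171)) - 8146) = √((⅔ + 19) - 8146) = √(59/3 - 8146) = √(-24379/3) = I*√73137/3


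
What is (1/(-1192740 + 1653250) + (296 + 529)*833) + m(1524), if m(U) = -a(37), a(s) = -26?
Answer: 316485958011/460510 ≈ 6.8725e+5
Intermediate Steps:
m(U) = 26 (m(U) = -1*(-26) = 26)
(1/(-1192740 + 1653250) + (296 + 529)*833) + m(1524) = (1/(-1192740 + 1653250) + (296 + 529)*833) + 26 = (1/460510 + 825*833) + 26 = (1/460510 + 687225) + 26 = 316473984751/460510 + 26 = 316485958011/460510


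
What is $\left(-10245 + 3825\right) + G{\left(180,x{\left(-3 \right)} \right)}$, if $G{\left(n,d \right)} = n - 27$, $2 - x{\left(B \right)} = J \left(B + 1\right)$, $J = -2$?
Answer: $-6267$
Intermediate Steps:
$x{\left(B \right)} = 4 + 2 B$ ($x{\left(B \right)} = 2 - - 2 \left(B + 1\right) = 2 - - 2 \left(1 + B\right) = 2 - \left(-2 - 2 B\right) = 2 + \left(2 + 2 B\right) = 4 + 2 B$)
$G{\left(n,d \right)} = -27 + n$
$\left(-10245 + 3825\right) + G{\left(180,x{\left(-3 \right)} \right)} = \left(-10245 + 3825\right) + \left(-27 + 180\right) = -6420 + 153 = -6267$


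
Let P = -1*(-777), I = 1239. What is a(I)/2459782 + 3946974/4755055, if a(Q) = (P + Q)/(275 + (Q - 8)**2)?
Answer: 204372896853952774/246215040792459505 ≈ 0.83006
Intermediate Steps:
P = 777
a(Q) = (777 + Q)/(275 + (-8 + Q)**2) (a(Q) = (777 + Q)/(275 + (Q - 8)**2) = (777 + Q)/(275 + (-8 + Q)**2))
a(I)/2459782 + 3946974/4755055 = ((777 + 1239)/(275 + (-8 + 1239)**2))/2459782 + 3946974/4755055 = (2016/(275 + 1231**2))*(1/2459782) + 3946974*(1/4755055) = (2016/(275 + 1515361))*(1/2459782) + 3946974/4755055 = (2016/1515636)*(1/2459782) + 3946974/4755055 = ((1/1515636)*2016)*(1/2459782) + 3946974/4755055 = (56/42101)*(1/2459782) + 3946974/4755055 = 28/51779640991 + 3946974/4755055 = 204372896853952774/246215040792459505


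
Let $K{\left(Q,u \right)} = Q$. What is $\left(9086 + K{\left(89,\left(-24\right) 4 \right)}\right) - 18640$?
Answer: $-9465$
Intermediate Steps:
$\left(9086 + K{\left(89,\left(-24\right) 4 \right)}\right) - 18640 = \left(9086 + 89\right) - 18640 = 9175 - 18640 = -9465$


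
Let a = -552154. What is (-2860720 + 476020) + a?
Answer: -2936854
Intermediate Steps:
(-2860720 + 476020) + a = (-2860720 + 476020) - 552154 = -2384700 - 552154 = -2936854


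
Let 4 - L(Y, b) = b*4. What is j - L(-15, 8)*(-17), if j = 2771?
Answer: 2295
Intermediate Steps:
L(Y, b) = 4 - 4*b (L(Y, b) = 4 - b*4 = 4 - 4*b)
j - L(-15, 8)*(-17) = 2771 - (4 - 4*8)*(-17) = 2771 - (4 - 32)*(-17) = 2771 - (-28)*(-17) = 2771 - 1*476 = 2771 - 476 = 2295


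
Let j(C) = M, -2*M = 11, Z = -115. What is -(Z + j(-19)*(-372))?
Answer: -1931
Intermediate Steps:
M = -11/2 (M = -½*11 = -11/2 ≈ -5.5000)
j(C) = -11/2
-(Z + j(-19)*(-372)) = -(-115 - 11/2*(-372)) = -(-115 + 2046) = -1*1931 = -1931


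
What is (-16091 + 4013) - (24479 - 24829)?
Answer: -11728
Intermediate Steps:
(-16091 + 4013) - (24479 - 24829) = -12078 - 1*(-350) = -12078 + 350 = -11728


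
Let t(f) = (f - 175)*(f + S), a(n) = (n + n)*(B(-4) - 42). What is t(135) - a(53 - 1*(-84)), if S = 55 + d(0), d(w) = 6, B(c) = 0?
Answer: 3668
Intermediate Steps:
S = 61 (S = 55 + 6 = 61)
a(n) = -84*n (a(n) = (n + n)*(0 - 42) = (2*n)*(-42) = -84*n)
t(f) = (-175 + f)*(61 + f) (t(f) = (f - 175)*(f + 61) = (-175 + f)*(61 + f))
t(135) - a(53 - 1*(-84)) = (-10675 + 135² - 114*135) - (-84)*(53 - 1*(-84)) = (-10675 + 18225 - 15390) - (-84)*(53 + 84) = -7840 - (-84)*137 = -7840 - 1*(-11508) = -7840 + 11508 = 3668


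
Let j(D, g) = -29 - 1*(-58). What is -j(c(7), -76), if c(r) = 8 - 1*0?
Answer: -29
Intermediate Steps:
c(r) = 8 (c(r) = 8 + 0 = 8)
j(D, g) = 29 (j(D, g) = -29 + 58 = 29)
-j(c(7), -76) = -1*29 = -29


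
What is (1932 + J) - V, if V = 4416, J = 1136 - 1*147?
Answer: -1495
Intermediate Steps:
J = 989 (J = 1136 - 147 = 989)
(1932 + J) - V = (1932 + 989) - 1*4416 = 2921 - 4416 = -1495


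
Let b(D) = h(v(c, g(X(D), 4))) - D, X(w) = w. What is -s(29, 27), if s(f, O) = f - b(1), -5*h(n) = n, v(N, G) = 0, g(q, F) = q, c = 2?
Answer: -30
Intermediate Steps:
h(n) = -n/5
b(D) = -D (b(D) = -⅕*0 - D = 0 - D = -D)
s(f, O) = 1 + f (s(f, O) = f - (-1) = f - 1*(-1) = f + 1 = 1 + f)
-s(29, 27) = -(1 + 29) = -1*30 = -30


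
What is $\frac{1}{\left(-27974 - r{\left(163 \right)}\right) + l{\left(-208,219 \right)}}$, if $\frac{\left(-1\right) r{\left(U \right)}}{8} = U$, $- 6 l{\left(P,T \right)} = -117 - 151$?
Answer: $- \frac{3}{79876} \approx -3.7558 \cdot 10^{-5}$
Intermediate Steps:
$l{\left(P,T \right)} = \frac{134}{3}$ ($l{\left(P,T \right)} = - \frac{-117 - 151}{6} = \left(- \frac{1}{6}\right) \left(-268\right) = \frac{134}{3}$)
$r{\left(U \right)} = - 8 U$
$\frac{1}{\left(-27974 - r{\left(163 \right)}\right) + l{\left(-208,219 \right)}} = \frac{1}{\left(-27974 - \left(-8\right) 163\right) + \frac{134}{3}} = \frac{1}{\left(-27974 - -1304\right) + \frac{134}{3}} = \frac{1}{\left(-27974 + 1304\right) + \frac{134}{3}} = \frac{1}{-26670 + \frac{134}{3}} = \frac{1}{- \frac{79876}{3}} = - \frac{3}{79876}$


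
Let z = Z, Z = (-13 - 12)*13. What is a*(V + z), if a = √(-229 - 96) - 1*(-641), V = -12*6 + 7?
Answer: -249990 - 1950*I*√13 ≈ -2.4999e+5 - 7030.8*I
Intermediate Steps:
Z = -325 (Z = -25*13 = -325)
z = -325
V = -65 (V = -72 + 7 = -65)
a = 641 + 5*I*√13 (a = √(-325) + 641 = 5*I*√13 + 641 = 641 + 5*I*√13 ≈ 641.0 + 18.028*I)
a*(V + z) = (641 + 5*I*√13)*(-65 - 325) = (641 + 5*I*√13)*(-390) = -249990 - 1950*I*√13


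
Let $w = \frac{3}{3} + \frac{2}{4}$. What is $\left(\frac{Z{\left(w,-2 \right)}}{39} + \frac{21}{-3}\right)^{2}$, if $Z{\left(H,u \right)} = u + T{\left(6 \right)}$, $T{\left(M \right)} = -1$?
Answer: $\frac{8464}{169} \approx 50.083$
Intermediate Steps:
$w = \frac{3}{2}$ ($w = 3 \cdot \frac{1}{3} + 2 \cdot \frac{1}{4} = 1 + \frac{1}{2} = \frac{3}{2} \approx 1.5$)
$Z{\left(H,u \right)} = -1 + u$ ($Z{\left(H,u \right)} = u - 1 = -1 + u$)
$\left(\frac{Z{\left(w,-2 \right)}}{39} + \frac{21}{-3}\right)^{2} = \left(\frac{-1 - 2}{39} + \frac{21}{-3}\right)^{2} = \left(\left(-3\right) \frac{1}{39} + 21 \left(- \frac{1}{3}\right)\right)^{2} = \left(- \frac{1}{13} - 7\right)^{2} = \left(- \frac{92}{13}\right)^{2} = \frac{8464}{169}$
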